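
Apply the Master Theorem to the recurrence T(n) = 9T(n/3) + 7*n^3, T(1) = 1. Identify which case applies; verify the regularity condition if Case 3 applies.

a=9, b=3, f(n)=7*n^3.
log_3(9) = 2 < 3.
f(n) = Omega(n^(2+epsilon)) for some epsilon > 0, so Case 3 is the candidate.
Regularity: a*f(n/b) = 9*7*(n/3)^3 = (9/27)*7*n^3 <= c*f(n) with c = 9/27 < 1. Satisfied.
Case 3: T(n) = Theta(n^3).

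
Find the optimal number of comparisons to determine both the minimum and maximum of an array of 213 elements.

Naive approach: 424 comparisons (212 for max + 212 for min).
Optimal: Compare elements in pairs first (floor(n/2) = 106 comparisons), then find max among winners and min among losers (106 comparisons each).
Total: ceil(3n/2) - 2 = 318 comparisons. An adversary argument shows this is also a lower bound.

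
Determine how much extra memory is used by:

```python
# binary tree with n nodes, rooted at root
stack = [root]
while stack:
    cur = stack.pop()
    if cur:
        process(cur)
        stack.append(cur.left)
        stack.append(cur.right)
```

Space complexity: O(n).
Auxiliary storage grows linearly with the input size n in the worst case.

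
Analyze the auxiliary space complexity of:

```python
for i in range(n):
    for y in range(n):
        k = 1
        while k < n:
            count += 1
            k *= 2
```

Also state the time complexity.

Space complexity: O(1).
Only a constant amount of auxiliary storage is used; nothing grows with n.
Time complexity: O(n^2 log n).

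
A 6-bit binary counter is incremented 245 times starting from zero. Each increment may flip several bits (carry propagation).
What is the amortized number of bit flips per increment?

Bit i flips on every 2^i-th increment, so over 245 increments bit i flips floor(245/2^i) times. Summing over i: total flips < 2 * 245. Amortized: < 2 = O(1) per increment.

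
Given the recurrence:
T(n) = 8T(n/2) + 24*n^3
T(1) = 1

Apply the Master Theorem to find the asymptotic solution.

a=8, b=2, f(n)=24*n^3. log_2(8) = 3. Case 2: T(n) = O(n^3 log n).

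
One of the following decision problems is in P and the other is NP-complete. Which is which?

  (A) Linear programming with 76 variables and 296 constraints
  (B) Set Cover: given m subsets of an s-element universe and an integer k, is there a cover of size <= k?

(A) is P: the ellipsoid and interior-point methods run in polynomial time.
(B) is NP-complete: one of Karp's 21 NP-complete problems (with k part of the input).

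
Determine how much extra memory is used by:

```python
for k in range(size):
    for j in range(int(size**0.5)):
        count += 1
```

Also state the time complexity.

Space complexity: O(1).
Only a constant amount of auxiliary storage is used; nothing grows with n.
Time complexity: O(n * sqrt(n)).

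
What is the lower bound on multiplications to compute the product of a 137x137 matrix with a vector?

A 137x137 matrix-vector product has 137 inner products of length 137. Output depends on all 137^2 = 18769 matrix entries. At least 18769 multiplications needed.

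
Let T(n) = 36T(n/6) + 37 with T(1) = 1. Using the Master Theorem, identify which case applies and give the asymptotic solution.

a=36, b=6, f(n)=37.
log_6(36) = 2 > 0.
Since f(n) = O(n^0) is polynomially smaller than n^2, Case 1 applies.
T(n) = Theta(n^2).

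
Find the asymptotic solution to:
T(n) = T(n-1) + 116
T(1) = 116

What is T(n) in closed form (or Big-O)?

Unrolling: T(n) = T(n-1) + 116 = T(n-2) + 2*116 = ... = T(1) + (n-1)*116 = 116 + (n-1)*116 = 116n.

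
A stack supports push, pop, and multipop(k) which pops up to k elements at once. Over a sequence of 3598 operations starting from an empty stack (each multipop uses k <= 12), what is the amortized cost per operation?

Each element is pushed exactly once and popped at most once (whether by pop or as part of a multipop). So the total number of individual pops over the whole sequence is at most the number of pushes, which is at most 3598. Total work <= 2 * 3598, hence O(1) amortized per operation.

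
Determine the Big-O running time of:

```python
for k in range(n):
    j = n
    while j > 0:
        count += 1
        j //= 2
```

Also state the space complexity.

Time complexity: O(n log n).
Space complexity: O(1).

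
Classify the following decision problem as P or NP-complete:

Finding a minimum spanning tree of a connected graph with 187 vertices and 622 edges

This problem is in P: Kruskal's / Prim's algorithms run in polynomial time.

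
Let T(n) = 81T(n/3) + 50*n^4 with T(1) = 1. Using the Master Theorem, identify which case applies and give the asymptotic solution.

a=81, b=3, f(n)=50*n^4.
log_3(81) = 4, so n^(log_b(a)) = n^4.
f(n) = Theta(n^4), so Case 2 applies.
T(n) = Theta(n^4 log n).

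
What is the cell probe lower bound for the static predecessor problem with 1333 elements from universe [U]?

The Patrascu-Thorup lower bound shows any data structure on n = 1333 elements using O(n * polylog(n)) space requires Omega(log log U) query time. van Emde Boas trees achieve O(log log U) with O(U) space.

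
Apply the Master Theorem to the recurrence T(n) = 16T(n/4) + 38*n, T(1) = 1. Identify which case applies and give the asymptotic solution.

a=16, b=4, f(n)=38*n.
log_4(16) = 2 > 1.
Since f(n) = O(n^1) is polynomially smaller than n^2, Case 1 applies.
T(n) = Theta(n^2).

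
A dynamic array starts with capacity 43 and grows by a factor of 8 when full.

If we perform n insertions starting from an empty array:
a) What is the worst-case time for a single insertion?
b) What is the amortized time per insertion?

(a) Worst-case single insertion: O(n) -- when the array is full at capacity c, the resize copies all c elements, and c can be Theta(n).
(b) Resizes happen at sizes 43, 344, 2752, ... Total copy cost for n insertions: 43 + 344 + ... = O(n) (geometric series with ratio 1/8). Amortized cost per insertion: O(n)/n = O(1).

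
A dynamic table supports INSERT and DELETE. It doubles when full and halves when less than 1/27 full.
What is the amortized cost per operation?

Using potential function Phi = |2*num_items - table_size| when load > 1/2, and Phi = table_size/2 - num_items otherwise. The gap of 1/27 vs 1/2 for shrinking prevents thrashing. Both insert and delete have O(1) amortized cost.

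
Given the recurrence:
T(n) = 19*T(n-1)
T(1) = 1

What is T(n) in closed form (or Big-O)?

Each step multiplies by 19. T(n) = T(1)*19^(n-1) = 19^(n-1).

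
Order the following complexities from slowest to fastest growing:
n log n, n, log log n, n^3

Ordered by growth rate: log log n < n < n log n < n^3.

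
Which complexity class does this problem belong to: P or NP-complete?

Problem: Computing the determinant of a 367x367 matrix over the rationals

This problem is in P: Gaussian elimination runs in O(n^3).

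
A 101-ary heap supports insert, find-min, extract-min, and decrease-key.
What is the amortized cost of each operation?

The 101-ary heap has height O(log_101 n). Insert sifts up: O(log_101 n). Find-min reads the root: O(1). Extract-min sifts down comparing 101 children per level: O(101 * log_101 n). Decrease-key sifts up: O(log_101 n).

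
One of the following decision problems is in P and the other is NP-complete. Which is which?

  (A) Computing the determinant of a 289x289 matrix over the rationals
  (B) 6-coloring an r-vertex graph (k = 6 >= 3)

(A) is P: Gaussian elimination runs in O(n^3).
(B) is NP-complete: graph k-coloring for k>=3 is NP-complete by reduction from 3-SAT.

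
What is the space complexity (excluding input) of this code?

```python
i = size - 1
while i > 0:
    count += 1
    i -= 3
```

Space complexity: O(1).
Only a constant amount of auxiliary storage is used; nothing grows with n.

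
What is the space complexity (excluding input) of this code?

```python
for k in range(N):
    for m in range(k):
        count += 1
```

Space complexity: O(1).
Only a constant amount of auxiliary storage is used; nothing grows with n.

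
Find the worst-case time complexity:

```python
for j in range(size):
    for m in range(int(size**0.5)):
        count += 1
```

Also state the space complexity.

Time complexity: O(n * sqrt(n)).
Space complexity: O(1).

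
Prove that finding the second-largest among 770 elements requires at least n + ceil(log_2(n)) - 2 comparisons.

Lower bound (adversary): identifying the maximum requires 770-1 comparisons (each eliminates one candidate). Assign weight 1 to each element; on each comparison the adversary lets the heavier side win and gives it the loser's weight. The max ends with weight 770, but each comparison it wins at most doubles its weight, so the max must win >= ceil(log_2(770)) = 10 comparisons. The second-largest is one of those 10 direct losers to the max, and identifying which one is largest needs >= 10-1 further comparisons. Total >= 770-1 + 10-1 = 778.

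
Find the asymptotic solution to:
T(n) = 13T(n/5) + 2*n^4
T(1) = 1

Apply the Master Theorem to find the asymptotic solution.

a=13, b=5, f(n)=2*n^4. log_5(13) = 1.594 < 4. Case 3: T(n) = O(n^4).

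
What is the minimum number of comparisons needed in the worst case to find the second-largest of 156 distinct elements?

Lower bound: finding the max needs 156-1 comparisons. By the adversary weight-doubling argument, the max must personally win >= ceil(log_2(156)) = 8 comparisons; the 2nd-largest is among those 8 losers, needing 8-1 more comparisons. Total >= 156-1 + 8-1 = 162. A balanced knockout tournament achieves this.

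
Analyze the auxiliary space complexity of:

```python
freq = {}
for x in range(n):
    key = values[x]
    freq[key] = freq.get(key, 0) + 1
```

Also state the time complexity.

Space complexity: O(n).
Auxiliary storage grows linearly with the input size n in the worst case.
Time complexity: O(n).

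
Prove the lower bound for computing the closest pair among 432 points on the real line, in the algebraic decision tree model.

Reduction from element distinctness: given 432 reals, the closest-pair distance is 0 iff two are equal. Element distinctness has an Omega(n log n) lower bound in the algebraic decision tree model (Ben-Or). Therefore closest pair on a line also requires Omega(n log n). Sorting then a linear scan achieves this.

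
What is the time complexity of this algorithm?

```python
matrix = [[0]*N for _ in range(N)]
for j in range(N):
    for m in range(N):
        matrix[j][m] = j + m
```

Time complexity: O(n^2).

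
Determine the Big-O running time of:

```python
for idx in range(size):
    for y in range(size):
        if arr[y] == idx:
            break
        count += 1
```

Time complexity: O(n^2).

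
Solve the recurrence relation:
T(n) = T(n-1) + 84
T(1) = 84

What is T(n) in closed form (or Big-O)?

Unrolling: T(n) = T(n-1) + 84 = T(n-2) + 2*84 = ... = T(1) + (n-1)*84 = 84 + (n-1)*84 = 84n.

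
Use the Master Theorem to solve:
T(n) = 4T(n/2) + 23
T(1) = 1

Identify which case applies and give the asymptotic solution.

a=4, b=2, f(n)=23.
log_2(4) = 2 > 0.
Since f(n) = O(n^0) is polynomially smaller than n^2, Case 1 applies.
T(n) = Theta(n^2).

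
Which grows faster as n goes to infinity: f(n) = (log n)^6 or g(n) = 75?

f(n) = (log n)^6 grows faster: any unbounded function dominates a constant.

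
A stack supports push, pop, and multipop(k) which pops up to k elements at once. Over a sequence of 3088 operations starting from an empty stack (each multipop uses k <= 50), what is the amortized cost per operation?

Each element is pushed exactly once and popped at most once (whether by pop or as part of a multipop). So the total number of individual pops over the whole sequence is at most the number of pushes, which is at most 3088. Total work <= 2 * 3088, hence O(1) amortized per operation.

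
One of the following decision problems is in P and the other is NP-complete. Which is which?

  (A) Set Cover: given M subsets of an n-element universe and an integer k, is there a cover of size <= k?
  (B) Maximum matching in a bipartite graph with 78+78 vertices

(A) is NP-complete: one of Karp's 21 NP-complete problems (with k part of the input).
(B) is P: Hopcroft-Karp runs in O(E sqrt(V)).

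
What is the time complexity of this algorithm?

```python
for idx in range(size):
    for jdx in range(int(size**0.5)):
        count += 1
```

Time complexity: O(n * sqrt(n)).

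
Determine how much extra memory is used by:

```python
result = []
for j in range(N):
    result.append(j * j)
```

Space complexity: O(n).
Auxiliary storage grows linearly with the input size n in the worst case.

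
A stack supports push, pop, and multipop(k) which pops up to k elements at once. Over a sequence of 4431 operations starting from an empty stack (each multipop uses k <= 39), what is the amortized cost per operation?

Each element is pushed exactly once and popped at most once (whether by pop or as part of a multipop). So the total number of individual pops over the whole sequence is at most the number of pushes, which is at most 4431. Total work <= 2 * 4431, hence O(1) amortized per operation.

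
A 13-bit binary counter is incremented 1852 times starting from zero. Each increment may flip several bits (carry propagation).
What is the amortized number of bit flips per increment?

Bit i flips on every 2^i-th increment, so over 1852 increments bit i flips floor(1852/2^i) times. Summing over i: total flips < 2 * 1852. Amortized: < 2 = O(1) per increment.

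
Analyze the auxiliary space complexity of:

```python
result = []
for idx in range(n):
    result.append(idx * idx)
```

Space complexity: O(n).
Auxiliary storage grows linearly with the input size n in the worst case.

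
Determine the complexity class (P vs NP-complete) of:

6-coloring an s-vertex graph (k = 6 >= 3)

This problem is NP-complete: graph k-coloring for k>=3 is NP-complete by reduction from 3-SAT.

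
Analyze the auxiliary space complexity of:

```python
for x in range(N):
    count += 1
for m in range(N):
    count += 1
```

Space complexity: O(1).
Only a constant amount of auxiliary storage is used; nothing grows with n.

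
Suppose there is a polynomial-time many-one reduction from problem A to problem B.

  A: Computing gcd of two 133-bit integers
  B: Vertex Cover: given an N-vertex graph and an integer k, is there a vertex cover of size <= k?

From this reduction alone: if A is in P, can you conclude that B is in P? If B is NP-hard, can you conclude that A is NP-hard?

A poly-time reduction A <=_p B transfers tractability DOWN (B easy => A easy) and hardness UP (A hard => B hard), not the reverse.
From A in P, the reduction alone does NOT give B in P: any problem in P trivially reduces to SAT, yet SAT is not known to be in P.
From B NP-hard, the reduction alone does NOT give A NP-hard: again, easy problems reduce to hard ones.
(Here in fact A is P and B is NP-complete.)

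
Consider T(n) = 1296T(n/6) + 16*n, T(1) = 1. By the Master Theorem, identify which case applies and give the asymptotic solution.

a=1296, b=6, f(n)=16*n.
log_6(1296) = 4 > 1.
Since f(n) = O(n^1) is polynomially smaller than n^4, Case 1 applies.
T(n) = Theta(n^4).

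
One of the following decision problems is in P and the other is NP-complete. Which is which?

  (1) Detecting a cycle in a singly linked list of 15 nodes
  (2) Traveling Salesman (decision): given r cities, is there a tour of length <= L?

(1) is P: Floyd's tortoise-and-hare runs in O(n) time, O(1) space.
(2) is NP-complete: reduces from Hamiltonian Cycle.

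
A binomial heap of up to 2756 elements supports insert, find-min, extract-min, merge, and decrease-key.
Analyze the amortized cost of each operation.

A binomial heap with n <= 2756 elements has at most floor(log_2 2756) + 1 = 12 trees. Using potential Phi = number of trees: Insert adds one tree, but cascading merges reduce count -- amortized O(1). Find-min reads the cached minimum pointer: O(1). Extract-min creates O(log n) new trees: O(log n). Merge combines tree lists: O(log n). Decrease-key sifts the element up its tree of height <= log n: O(log n).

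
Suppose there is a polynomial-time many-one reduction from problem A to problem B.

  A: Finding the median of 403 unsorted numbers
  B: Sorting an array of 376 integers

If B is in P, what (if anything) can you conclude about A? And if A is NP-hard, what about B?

A poly-time reduction A <=_p B means any A-instance can be transformed to a B-instance in poly time.
If B is in P: compose the reduction with B's poly-time algorithm to solve A in poly time, so A is in P.
If A is NP-hard: every NP problem reduces to A, which reduces to B; composing reductions, every NP problem reduces to B, so B is NP-hard.
(Here in fact A is P and B is P.)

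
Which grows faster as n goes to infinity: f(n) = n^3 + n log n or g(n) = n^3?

f(n) = n^3 + n log n and g(n) = n^3 are Theta of each other: the lower-order n log n term is o(n^3); both are Theta(n^3).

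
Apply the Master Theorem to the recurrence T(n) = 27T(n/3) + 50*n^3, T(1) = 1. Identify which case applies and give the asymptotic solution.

a=27, b=3, f(n)=50*n^3.
log_3(27) = 3, so n^(log_b(a)) = n^3.
f(n) = Theta(n^3), so Case 2 applies.
T(n) = Theta(n^3 log n).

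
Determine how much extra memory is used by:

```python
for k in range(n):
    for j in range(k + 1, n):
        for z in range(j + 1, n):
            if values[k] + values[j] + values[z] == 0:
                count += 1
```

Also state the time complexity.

Space complexity: O(1).
Only a constant amount of auxiliary storage is used; nothing grows with n.
Time complexity: O(n^3).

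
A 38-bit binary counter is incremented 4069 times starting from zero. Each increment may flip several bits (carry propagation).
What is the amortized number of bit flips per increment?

Bit i flips on every 2^i-th increment, so over 4069 increments bit i flips floor(4069/2^i) times. Summing over i: total flips < 2 * 4069. Amortized: < 2 = O(1) per increment.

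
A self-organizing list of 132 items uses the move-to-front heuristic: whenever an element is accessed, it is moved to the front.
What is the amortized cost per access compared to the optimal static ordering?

With potential Phi = number of inversions between the MTF list and the optimal static list (at most C(132,2)), each access has amortized cost at most 2 * (cost under optimal static ordering). This is the move-to-front 2-competitiveness result.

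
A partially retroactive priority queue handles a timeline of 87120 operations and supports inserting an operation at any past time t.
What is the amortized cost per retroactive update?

Partially retroactive priority queues (Demaine-Iacono-Langerman) allow updates at past times with queries only at the present. With a balanced BST over the m = 87120 timeline events tracking bridges, each retroactive insert or delete is O(log m) amortized.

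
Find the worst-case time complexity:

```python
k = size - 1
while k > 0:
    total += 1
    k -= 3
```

Time complexity: O(n).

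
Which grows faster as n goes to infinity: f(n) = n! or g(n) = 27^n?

f(n) = n! grows faster: n!/27^n -> infinity by Stirling.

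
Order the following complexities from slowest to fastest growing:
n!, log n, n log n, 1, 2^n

Ordered by growth rate: 1 < log n < n log n < 2^n < n!.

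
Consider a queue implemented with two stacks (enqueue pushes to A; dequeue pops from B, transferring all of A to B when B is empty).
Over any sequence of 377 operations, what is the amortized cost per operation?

Each element is pushed to A once, popped once, pushed to B once, and popped once: 4 unit operations over its lifetime. Over 377 operations the total work is O(377). Amortized O(1) per enqueue/dequeue.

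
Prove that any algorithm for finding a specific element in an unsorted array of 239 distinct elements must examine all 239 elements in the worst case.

Adversary argument: if the algorithm examines fewer than 239 elements, the adversary places the target in an unexamined position. The algorithm cannot distinguish 'not present' from 'in unexamined position'.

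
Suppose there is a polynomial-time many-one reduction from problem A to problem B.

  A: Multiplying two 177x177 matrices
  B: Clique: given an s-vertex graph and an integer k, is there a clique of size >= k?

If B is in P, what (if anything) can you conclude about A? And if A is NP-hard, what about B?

A poly-time reduction A <=_p B means any A-instance can be transformed to a B-instance in poly time.
If B is in P: compose the reduction with B's poly-time algorithm to solve A in poly time, so A is in P.
If A is NP-hard: every NP problem reduces to A, which reduces to B; composing reductions, every NP problem reduces to B, so B is NP-hard.
(Here in fact A is P and B is NP-complete.)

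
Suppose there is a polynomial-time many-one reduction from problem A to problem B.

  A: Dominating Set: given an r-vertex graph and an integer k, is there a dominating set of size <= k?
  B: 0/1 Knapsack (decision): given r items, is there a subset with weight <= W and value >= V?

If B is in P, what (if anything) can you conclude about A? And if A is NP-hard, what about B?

A poly-time reduction A <=_p B means any A-instance can be transformed to a B-instance in poly time.
If B is in P: compose the reduction with B's poly-time algorithm to solve A in poly time, so A is in P.
If A is NP-hard: every NP problem reduces to A, which reduces to B; composing reductions, every NP problem reduces to B, so B is NP-hard.
(Here in fact A is NP-complete and B is NP-complete.)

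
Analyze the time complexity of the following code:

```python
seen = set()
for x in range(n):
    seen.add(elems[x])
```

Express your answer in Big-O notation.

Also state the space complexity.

Time complexity: O(n).
Space complexity: O(n).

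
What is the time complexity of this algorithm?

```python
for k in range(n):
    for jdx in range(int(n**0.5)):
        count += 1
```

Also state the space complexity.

Time complexity: O(n * sqrt(n)).
Space complexity: O(1).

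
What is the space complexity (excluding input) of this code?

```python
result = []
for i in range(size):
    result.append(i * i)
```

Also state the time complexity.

Space complexity: O(n).
Auxiliary storage grows linearly with the input size n in the worst case.
Time complexity: O(n).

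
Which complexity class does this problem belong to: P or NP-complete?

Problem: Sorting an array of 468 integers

This problem is in P: merge sort runs in O(n log n).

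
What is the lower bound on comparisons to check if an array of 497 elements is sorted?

To verify 497 elements are sorted, we must compare each consecutive pair. Skipping any pair allows an adversary to swap them. Therefore 496 comparisons are necessary and sufficient.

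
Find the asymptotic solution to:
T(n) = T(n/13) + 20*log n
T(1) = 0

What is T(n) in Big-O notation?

Each of the log_13(n) levels adds O(log n). T(n) = O(log^2 n).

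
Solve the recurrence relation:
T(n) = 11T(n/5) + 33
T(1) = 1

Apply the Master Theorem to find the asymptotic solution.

a=11, b=5, f(n)=33. log_5(11) = 1.49. Case 1 of Master Theorem: T(n) = O(n^1.49).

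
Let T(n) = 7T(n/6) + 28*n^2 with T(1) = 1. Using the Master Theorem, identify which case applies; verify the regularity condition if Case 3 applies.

a=7, b=6, f(n)=28*n^2.
log_6(7) = 1.086 < 2.
f(n) = Omega(n^(1.086+epsilon)) for some epsilon > 0, so Case 3 is the candidate.
Regularity: a*f(n/b) = 7*28*(n/6)^2 = (7/36)*28*n^2 <= c*f(n) with c = 7/36 < 1. Satisfied.
Case 3: T(n) = Theta(n^2).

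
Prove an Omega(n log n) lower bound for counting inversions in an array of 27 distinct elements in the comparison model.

Decision-tree argument: at any leaf, the comparisons made (with transitivity) must totally order all 27 elements -- otherwise some pair (i,j) is unordered, and an adversary can present two inputs agreeing on every comparison made but with that pair flipped, changing the inversion count by 1, so the leaf's output is wrong on one of them. Hence the tree has >= 27! leaves and height >= log_2(27!) = Omega(n log n). Modified merge sort achieves O(n log n).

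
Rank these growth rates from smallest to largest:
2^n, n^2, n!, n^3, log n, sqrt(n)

Ordered by growth rate: log n < sqrt(n) < n^2 < n^3 < 2^n < n!.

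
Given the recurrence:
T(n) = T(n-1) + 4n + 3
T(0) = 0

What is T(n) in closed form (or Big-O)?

Dominant term in sum is 4*sum(i, i=1..n) = 4*n*(n+1)/2 = O(n^2).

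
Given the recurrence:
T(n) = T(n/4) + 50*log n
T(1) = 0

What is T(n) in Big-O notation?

Each of the log_4(n) levels adds O(log n). T(n) = O(log^2 n).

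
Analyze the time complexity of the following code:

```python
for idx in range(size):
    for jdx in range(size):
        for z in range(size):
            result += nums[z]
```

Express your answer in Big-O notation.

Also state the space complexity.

Time complexity: O(n^3).
Space complexity: O(1).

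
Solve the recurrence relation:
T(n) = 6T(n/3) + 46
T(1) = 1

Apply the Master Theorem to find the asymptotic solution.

a=6, b=3, f(n)=46. log_3(6) = 1.631. Case 1 of Master Theorem: T(n) = O(n^1.631).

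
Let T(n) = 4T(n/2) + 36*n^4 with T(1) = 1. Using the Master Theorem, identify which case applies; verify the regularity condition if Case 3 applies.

a=4, b=2, f(n)=36*n^4.
log_2(4) = 2 < 4.
f(n) = Omega(n^(2+epsilon)) for some epsilon > 0, so Case 3 is the candidate.
Regularity: a*f(n/b) = 4*36*(n/2)^4 = (4/16)*36*n^4 <= c*f(n) with c = 4/16 < 1. Satisfied.
Case 3: T(n) = Theta(n^4).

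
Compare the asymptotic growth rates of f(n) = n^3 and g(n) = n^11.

g(n) = n^11 grows faster: n^11/n^3 = n^8 -> infinity.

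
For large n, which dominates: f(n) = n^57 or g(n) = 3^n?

g(n) = 3^n grows faster: any exponential with base > 1 dominates every polynomial.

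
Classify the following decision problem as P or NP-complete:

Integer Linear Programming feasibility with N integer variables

This problem is NP-complete: ILP feasibility is NP-complete (LP relaxation is in P).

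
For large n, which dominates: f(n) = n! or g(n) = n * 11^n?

f(n) = n! grows faster: by Stirling n! ~ (n/e)^n sqrt(2*pi*n); (n/e)^n eventually dominates n * 11^n.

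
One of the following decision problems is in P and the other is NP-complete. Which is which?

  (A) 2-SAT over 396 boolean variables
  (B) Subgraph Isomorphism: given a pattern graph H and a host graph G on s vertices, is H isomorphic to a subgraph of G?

(A) is P: 2-SAT is solvable in linear time via implication-graph SCCs.
(B) is NP-complete: generalizes Clique and Hamiltonian Path (pattern size is part of the input).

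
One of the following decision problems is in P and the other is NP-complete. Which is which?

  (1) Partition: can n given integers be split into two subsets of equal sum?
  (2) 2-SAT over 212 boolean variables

(1) is NP-complete: Subset Sum reduces to it (one of Karp's 21 NP-complete problems).
(2) is P: 2-SAT is solvable in linear time via implication-graph SCCs.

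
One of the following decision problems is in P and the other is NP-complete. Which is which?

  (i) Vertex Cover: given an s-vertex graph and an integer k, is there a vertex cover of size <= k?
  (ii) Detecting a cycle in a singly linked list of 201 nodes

(i) is NP-complete: one of Karp's 21 NP-complete problems (with k part of the input; for any fixed constant k it is in P).
(ii) is P: Floyd's tortoise-and-hare runs in O(n) time, O(1) space.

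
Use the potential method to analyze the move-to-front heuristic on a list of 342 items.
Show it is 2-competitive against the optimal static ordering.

Let Phi = number of inversions between the MTF list and the optimal static list (0 <= Phi <= C(342,2)). Accessing an element at MTF position k and optimal position j: the move-to-front destroys all k-1 inversions in front of it that are not in front in optimal (>= k-j of them) and creates at most j-1 new ones. Amortized cost <= k + (j-1) - (k-j) = 2j - 1 <= 2 * optimal cost.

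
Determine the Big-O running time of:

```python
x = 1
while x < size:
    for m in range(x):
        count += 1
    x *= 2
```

Time complexity: O(n).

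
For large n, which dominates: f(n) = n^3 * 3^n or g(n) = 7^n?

g(n) = 7^n grows faster: 7^n / (n^3 3^n) = (7/3)^n / n^3 -> infinity since 7/3 > 1.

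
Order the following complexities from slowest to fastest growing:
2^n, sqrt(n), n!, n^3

Ordered by growth rate: sqrt(n) < n^3 < 2^n < n!.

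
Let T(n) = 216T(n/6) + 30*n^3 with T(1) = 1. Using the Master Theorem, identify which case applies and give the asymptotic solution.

a=216, b=6, f(n)=30*n^3.
log_6(216) = 3, so n^(log_b(a)) = n^3.
f(n) = Theta(n^3), so Case 2 applies.
T(n) = Theta(n^3 log n).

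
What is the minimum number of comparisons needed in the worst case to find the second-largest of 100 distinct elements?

Lower bound: finding the max needs 100-1 comparisons. By the adversary weight-doubling argument, the max must personally win >= ceil(log_2(100)) = 7 comparisons; the 2nd-largest is among those 7 losers, needing 7-1 more comparisons. Total >= 100-1 + 7-1 = 105. A balanced knockout tournament achieves this.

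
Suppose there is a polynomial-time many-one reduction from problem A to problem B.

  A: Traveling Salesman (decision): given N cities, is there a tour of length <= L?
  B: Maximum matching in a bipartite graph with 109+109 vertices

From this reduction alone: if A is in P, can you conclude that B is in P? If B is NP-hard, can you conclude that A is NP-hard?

A poly-time reduction A <=_p B transfers tractability DOWN (B easy => A easy) and hardness UP (A hard => B hard), not the reverse.
From A in P, the reduction alone does NOT give B in P: any problem in P trivially reduces to SAT, yet SAT is not known to be in P.
From B NP-hard, the reduction alone does NOT give A NP-hard: again, easy problems reduce to hard ones.
(Here in fact A is NP-complete and B is in P, so no such reduction is known -- its existence would imply P = NP; the analysis concerns only what the assumed reduction would or would not let you conclude.)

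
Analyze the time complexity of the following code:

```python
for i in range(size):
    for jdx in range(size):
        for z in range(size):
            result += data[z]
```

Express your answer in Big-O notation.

Time complexity: O(n^3).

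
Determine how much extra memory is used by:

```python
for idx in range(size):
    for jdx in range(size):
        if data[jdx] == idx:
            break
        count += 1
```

Space complexity: O(1).
Only a constant amount of auxiliary storage is used; nothing grows with n.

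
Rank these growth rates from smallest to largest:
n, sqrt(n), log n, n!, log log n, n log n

Ordered by growth rate: log log n < log n < sqrt(n) < n < n log n < n!.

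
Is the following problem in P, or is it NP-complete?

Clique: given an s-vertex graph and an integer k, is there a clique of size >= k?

This problem is NP-complete: complement of Independent Set / Vertex Cover (with k part of the input).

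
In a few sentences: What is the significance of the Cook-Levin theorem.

The Cook-Levin theorem proves that SAT is NP-complete. It was the first problem shown to be NP-complete, establishing the foundation for proving other problems NP-complete via reductions from SAT.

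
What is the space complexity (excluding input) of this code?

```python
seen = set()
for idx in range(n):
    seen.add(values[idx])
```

Space complexity: O(n).
Auxiliary storage grows linearly with the input size n in the worst case.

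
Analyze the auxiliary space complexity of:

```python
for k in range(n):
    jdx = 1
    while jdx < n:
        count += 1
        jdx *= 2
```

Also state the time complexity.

Space complexity: O(1).
Only a constant amount of auxiliary storage is used; nothing grows with n.
Time complexity: O(n log n).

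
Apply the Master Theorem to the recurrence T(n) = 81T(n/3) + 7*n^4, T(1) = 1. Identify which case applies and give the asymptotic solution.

a=81, b=3, f(n)=7*n^4.
log_3(81) = 4, so n^(log_b(a)) = n^4.
f(n) = Theta(n^4), so Case 2 applies.
T(n) = Theta(n^4 log n).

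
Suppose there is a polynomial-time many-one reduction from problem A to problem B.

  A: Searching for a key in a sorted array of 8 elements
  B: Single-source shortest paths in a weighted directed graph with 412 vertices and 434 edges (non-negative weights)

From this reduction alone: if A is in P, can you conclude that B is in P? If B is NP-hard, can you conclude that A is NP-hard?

A poly-time reduction A <=_p B transfers tractability DOWN (B easy => A easy) and hardness UP (A hard => B hard), not the reverse.
From A in P, the reduction alone does NOT give B in P: any problem in P trivially reduces to SAT, yet SAT is not known to be in P.
From B NP-hard, the reduction alone does NOT give A NP-hard: again, easy problems reduce to hard ones.
(Here in fact A is P and B is P.)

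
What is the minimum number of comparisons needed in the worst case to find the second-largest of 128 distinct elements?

Lower bound: finding the max needs 128-1 comparisons. By the adversary weight-doubling argument, the max must personally win >= ceil(log_2(128)) = 7 comparisons; the 2nd-largest is among those 7 losers, needing 7-1 more comparisons. Total >= 128-1 + 7-1 = 133. A balanced knockout tournament achieves this.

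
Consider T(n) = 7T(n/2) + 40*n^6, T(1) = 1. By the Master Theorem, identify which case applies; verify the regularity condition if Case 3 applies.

a=7, b=2, f(n)=40*n^6.
log_2(7) = 2.807 < 6.
f(n) = Omega(n^(2.807+epsilon)) for some epsilon > 0, so Case 3 is the candidate.
Regularity: a*f(n/b) = 7*40*(n/2)^6 = (7/64)*40*n^6 <= c*f(n) with c = 7/64 < 1. Satisfied.
Case 3: T(n) = Theta(n^6).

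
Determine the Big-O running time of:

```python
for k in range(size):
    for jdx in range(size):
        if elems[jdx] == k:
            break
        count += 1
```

Time complexity: O(n^2).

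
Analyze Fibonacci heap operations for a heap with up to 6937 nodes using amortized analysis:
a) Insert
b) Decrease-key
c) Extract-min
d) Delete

Fibonacci heaps use lazy consolidation. Potential function Phi = t + 2m (t = number of trees, m = marked nodes).
- Insert: O(1) actual, Delta Phi = +1 (one new tree) => O(1) amortized.
- Decrease-key: with c cascading cuts, actual cost is O(c); Delta Phi <= c - 2(c-1) + 2 = 4 - c (c new trees; >= c-1 marks cleared; <= 1 new mark). Amortized O(c) + (4 - c) = O(1).
- Extract-min: O(D(n) + t) actual; consolidation drops t to <= D(n)+1, so Delta Phi pays for the t term. D(n) = O(log n) for n = 6937 => O(log n) amortized.
- Delete: decrease-key to -inf then extract-min = O(log n).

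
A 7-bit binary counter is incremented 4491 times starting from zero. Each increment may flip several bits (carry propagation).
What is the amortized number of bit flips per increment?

Bit i flips on every 2^i-th increment, so over 4491 increments bit i flips floor(4491/2^i) times. Summing over i: total flips < 2 * 4491. Amortized: < 2 = O(1) per increment.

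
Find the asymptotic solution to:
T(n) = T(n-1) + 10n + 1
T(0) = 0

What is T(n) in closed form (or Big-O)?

Dominant term in sum is 10*sum(i, i=1..n) = 10*n*(n+1)/2 = O(n^2).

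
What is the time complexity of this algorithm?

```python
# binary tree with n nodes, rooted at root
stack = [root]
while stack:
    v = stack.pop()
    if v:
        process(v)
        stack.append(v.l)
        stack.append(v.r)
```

Time complexity: O(n).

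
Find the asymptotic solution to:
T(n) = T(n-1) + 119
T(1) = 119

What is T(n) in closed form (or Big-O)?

Unrolling: T(n) = T(n-1) + 119 = T(n-2) + 2*119 = ... = T(1) + (n-1)*119 = 119 + (n-1)*119 = 119n.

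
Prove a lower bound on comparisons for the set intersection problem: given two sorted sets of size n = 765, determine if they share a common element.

For two sorted arrays of size n = 765, any correct algorithm must examine Omega(n) elements. If fewer are examined, an adversary places a common element in an unexamined gap. A merge-based scan achieves O(n), so the bound is tight.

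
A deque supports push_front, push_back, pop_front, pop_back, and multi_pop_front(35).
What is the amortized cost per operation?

Assign 2 credits to each push operation. A pop uses 1 saved credit. multi_pop_front(35) uses up to 35 saved credits from previous pushes. Credits never go negative. Amortized cost is O(1).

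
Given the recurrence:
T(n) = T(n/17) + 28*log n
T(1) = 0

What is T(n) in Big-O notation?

Each of the log_17(n) levels adds O(log n). T(n) = O(log^2 n).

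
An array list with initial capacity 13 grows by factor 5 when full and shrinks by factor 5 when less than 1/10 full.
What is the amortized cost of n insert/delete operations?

Using potential function Phi = |5*size - capacity|. Resizing costs are offset by potential release. Amortized O(1) per operation.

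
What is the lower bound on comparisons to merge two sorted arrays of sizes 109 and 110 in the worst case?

Adversary: with |109 - 110| <= 1 the inputs can be fully interleaved so that every adjacent pair in the merged output comes from different arrays. Then each of the 218 adjacent pairs must be directly compared, or the algorithm cannot determine their relative order. Standard merge meets this bound.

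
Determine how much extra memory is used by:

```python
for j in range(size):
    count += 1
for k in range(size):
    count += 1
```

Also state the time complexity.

Space complexity: O(1).
Only a constant amount of auxiliary storage is used; nothing grows with n.
Time complexity: O(n).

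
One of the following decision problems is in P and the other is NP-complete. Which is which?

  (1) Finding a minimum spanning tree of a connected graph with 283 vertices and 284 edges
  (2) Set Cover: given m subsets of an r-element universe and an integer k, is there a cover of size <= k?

(1) is P: Kruskal's / Prim's algorithms run in polynomial time.
(2) is NP-complete: one of Karp's 21 NP-complete problems (with k part of the input).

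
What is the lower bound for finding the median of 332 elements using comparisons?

To find the median of 332 elements, every element must be compared at least once, so the lower bound is Omega(n). The BFPRT algorithm achieves O(n), making this tight.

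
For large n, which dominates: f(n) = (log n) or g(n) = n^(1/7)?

g(n) = n^(1/7) grows faster: any positive power of n dominates any polylog.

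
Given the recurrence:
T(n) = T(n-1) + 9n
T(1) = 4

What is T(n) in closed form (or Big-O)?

Unrolling: T(n) = 4 + 9*(2 + 3 + ... + n) = 4 + 9*(n(n+1)/2 - 1) = O(n^2).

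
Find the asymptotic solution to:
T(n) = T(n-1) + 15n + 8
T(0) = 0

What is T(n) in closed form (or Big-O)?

Dominant term in sum is 15*sum(i, i=1..n) = 15*n*(n+1)/2 = O(n^2).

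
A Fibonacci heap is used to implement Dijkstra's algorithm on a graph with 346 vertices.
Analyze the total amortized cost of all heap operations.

Dijkstra performs 346 insert, 346 extract-min, and at most E decrease-key operations. With Fibonacci heap: insert O(1) amortized, extract-min O(log n) amortized, decrease-key O(1) amortized. Total with n = 346: O(n * 1 + n * log n + E * 1) = O(n log n + E).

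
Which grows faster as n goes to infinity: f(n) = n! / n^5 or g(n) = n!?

g(n) = n! grows faster: the ratio n!/(n!/n^5) = n^5 -> infinity.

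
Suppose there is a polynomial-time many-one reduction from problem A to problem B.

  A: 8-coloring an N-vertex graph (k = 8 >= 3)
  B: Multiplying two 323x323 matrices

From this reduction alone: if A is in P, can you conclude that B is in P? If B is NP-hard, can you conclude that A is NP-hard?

A poly-time reduction A <=_p B transfers tractability DOWN (B easy => A easy) and hardness UP (A hard => B hard), not the reverse.
From A in P, the reduction alone does NOT give B in P: any problem in P trivially reduces to SAT, yet SAT is not known to be in P.
From B NP-hard, the reduction alone does NOT give A NP-hard: again, easy problems reduce to hard ones.
(Here in fact A is NP-complete and B is in P, so no such reduction is known -- its existence would imply P = NP; the analysis concerns only what the assumed reduction would or would not let you conclude.)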